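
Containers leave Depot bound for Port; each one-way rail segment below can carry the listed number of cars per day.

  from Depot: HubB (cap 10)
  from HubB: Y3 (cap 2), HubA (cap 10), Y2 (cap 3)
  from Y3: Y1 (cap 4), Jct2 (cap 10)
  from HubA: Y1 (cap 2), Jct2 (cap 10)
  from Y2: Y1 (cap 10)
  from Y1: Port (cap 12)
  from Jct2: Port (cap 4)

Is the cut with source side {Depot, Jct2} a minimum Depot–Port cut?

Given cut capacity: 10 + 4 = 14.
Augment Depot→HubB→Y3→Y1→Port: bottleneck 2, flow now 2.
Augment Depot→HubB→HubA→Y1→Port: bottleneck 2, flow now 4.
Augment Depot→HubB→HubA→Jct2→Port: bottleneck 4, flow now 8.
Augment Depot→HubB→Y2→Y1→Port: bottleneck 2, flow now 10.
No augmenting path remains; maximum flow = 10.
In the residual graph, reachable from Depot: {Depot}.
Min-cut edges: Depot→HubB (10); capacity 10 = 10.
Cut capacity 14 exceeds the max flow 10, so it is not minimum.

No — its capacity is 14, but the minimum cut has capacity 10.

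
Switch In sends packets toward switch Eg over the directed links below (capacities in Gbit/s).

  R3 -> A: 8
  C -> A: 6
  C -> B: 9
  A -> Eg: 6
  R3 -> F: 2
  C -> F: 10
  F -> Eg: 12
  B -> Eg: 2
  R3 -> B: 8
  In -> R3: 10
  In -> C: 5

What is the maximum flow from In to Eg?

15

Augment In→C→A→Eg: bottleneck 5, flow now 5.
Augment In→R3→A→Eg: bottleneck 1, flow now 6.
Augment In→R3→F→Eg: bottleneck 2, flow now 8.
Augment In→R3→B→Eg: bottleneck 2, flow now 10.
Augment In→R3→A→C→F→Eg: bottleneck 5, flow now 15. (uses reverse residual edge)
No augmenting path remains; maximum flow = 15.
In the residual graph, reachable from In: {In}.
Min-cut edges: In→C (5), In→R3 (10); capacity 5 + 10 = 15.
This cut is saturated, so no flow can exceed 15.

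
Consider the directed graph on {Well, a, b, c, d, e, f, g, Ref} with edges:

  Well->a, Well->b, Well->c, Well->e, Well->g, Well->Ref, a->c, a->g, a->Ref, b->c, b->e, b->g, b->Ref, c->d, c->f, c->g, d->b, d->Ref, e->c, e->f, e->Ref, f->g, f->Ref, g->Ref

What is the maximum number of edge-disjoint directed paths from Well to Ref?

6

Assign every edge capacity 1; by Menger, the answer equals the max flow.
Path Well→Ref (+1); total 1.
Path Well→a→Ref (+1); total 2.
Path Well→b→Ref (+1); total 3.
Path Well→e→Ref (+1); total 4.
Path Well→g→Ref (+1); total 5.
Path Well→c→d→Ref (+1); total 6.
No residual Well→Ref path; max flow = 6.
Certifying cut of size 6: {Well→Ref, Well→a, Well→b, Well→c, Well→e, Well→g}.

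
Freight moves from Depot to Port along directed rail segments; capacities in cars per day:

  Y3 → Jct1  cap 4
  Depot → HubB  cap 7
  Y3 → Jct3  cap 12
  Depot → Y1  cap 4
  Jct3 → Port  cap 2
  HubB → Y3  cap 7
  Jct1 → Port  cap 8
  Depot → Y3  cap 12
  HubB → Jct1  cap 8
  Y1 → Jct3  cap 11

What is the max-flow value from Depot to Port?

10

Augment Depot→HubB→Jct1→Port: bottleneck 7, flow now 7.
Augment Depot→Y1→Jct3→Port: bottleneck 2, flow now 9.
Augment Depot→Y3→Jct1→Port: bottleneck 1, flow now 10.
No augmenting path remains; maximum flow = 10.
In the residual graph, reachable from Depot: {Depot, HubB, Y1, Y3, Jct3, Jct1}.
Min-cut edges: Jct3→Port (2), Jct1→Port (8); capacity 2 + 8 = 10.
This cut is saturated, so no flow can exceed 10.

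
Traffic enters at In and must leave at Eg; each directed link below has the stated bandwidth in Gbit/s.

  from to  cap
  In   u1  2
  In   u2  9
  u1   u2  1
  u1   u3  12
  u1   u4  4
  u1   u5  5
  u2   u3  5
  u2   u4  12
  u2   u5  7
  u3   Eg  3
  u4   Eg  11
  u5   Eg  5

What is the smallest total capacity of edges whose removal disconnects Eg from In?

11

Augment In→u1→u3→Eg: bottleneck 2, flow now 2.
Augment In→u2→u3→Eg: bottleneck 1, flow now 3.
Augment In→u2→u4→Eg: bottleneck 8, flow now 11.
No augmenting path remains; maximum flow = 11.
By max-flow min-cut, the minimum cut capacity equals the max flow.
In the residual graph, reachable from In: {In}.
Min-cut edges: In→u1 (2), In→u2 (9); capacity 2 + 9 = 11.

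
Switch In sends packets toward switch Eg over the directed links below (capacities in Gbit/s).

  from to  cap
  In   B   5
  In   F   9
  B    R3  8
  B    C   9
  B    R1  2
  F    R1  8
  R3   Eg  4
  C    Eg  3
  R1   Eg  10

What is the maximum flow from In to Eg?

Augment In→B→R3→Eg: bottleneck 4, flow now 4.
Augment In→B→C→Eg: bottleneck 1, flow now 5.
Augment In→F→R1→Eg: bottleneck 8, flow now 13.
No augmenting path remains; maximum flow = 13.
In the residual graph, reachable from In: {In, F}.
Min-cut edges: In→B (5), F→R1 (8); capacity 5 + 8 = 13.
This cut is saturated, so no flow can exceed 13.

13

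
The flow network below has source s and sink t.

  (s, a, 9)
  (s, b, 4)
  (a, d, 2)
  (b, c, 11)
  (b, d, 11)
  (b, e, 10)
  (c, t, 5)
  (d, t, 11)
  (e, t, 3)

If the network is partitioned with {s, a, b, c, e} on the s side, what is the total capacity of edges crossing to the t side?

21

Edges leaving {s, a, b, c, e}: a→d (2), b→d (11), c→t (5), e→t (3).
Cut capacity = 2 + 11 + 5 + 3 = 21.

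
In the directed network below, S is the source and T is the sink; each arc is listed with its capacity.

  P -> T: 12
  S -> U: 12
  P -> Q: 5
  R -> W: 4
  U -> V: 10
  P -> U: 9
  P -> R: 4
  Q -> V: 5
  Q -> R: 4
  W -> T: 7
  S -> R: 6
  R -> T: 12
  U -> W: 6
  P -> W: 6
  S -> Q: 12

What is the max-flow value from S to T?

Augment S→R→T: bottleneck 6, flow now 6.
Augment S→Q→R→T: bottleneck 4, flow now 10.
Augment S→U→W→T: bottleneck 6, flow now 16.
No augmenting path remains; maximum flow = 16.
In the residual graph, reachable from S: {S, Q, U, V}.
Min-cut edges: S→R (6), Q→R (4), U→W (6); capacity 6 + 4 + 6 = 16.
This cut is saturated, so no flow can exceed 16.

16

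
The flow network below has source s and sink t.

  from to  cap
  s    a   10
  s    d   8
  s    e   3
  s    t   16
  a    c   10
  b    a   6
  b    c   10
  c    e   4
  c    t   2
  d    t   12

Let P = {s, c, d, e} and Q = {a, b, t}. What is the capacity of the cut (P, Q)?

40

Edges leaving {s, c, d, e}: s→a (10), s→t (16), c→t (2), d→t (12).
Cut capacity = 10 + 16 + 2 + 12 = 40.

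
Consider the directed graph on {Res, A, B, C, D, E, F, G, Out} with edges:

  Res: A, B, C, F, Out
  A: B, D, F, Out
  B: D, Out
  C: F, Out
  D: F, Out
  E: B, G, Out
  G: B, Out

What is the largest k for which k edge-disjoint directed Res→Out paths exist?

4

Assign every edge capacity 1; by Menger, the answer equals the max flow.
Path Res→Out (+1); total 1.
Path Res→A→Out (+1); total 2.
Path Res→B→Out (+1); total 3.
Path Res→C→Out (+1); total 4.
No residual Res→Out path; max flow = 4.
Certifying cut of size 4: {Res→A, Res→B, Res→C, Res→Out}.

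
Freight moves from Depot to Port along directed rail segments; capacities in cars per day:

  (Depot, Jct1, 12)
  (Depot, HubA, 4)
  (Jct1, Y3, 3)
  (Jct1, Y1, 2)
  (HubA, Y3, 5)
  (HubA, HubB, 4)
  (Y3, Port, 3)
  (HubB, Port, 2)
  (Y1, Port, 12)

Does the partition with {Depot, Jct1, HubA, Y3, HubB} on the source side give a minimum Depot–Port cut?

Yes — it is a minimum cut (capacity 7).

Given cut capacity: 2 + 3 + 2 = 7.
Augment Depot→Jct1→Y3→Port: bottleneck 3, flow now 3.
Augment Depot→Jct1→Y1→Port: bottleneck 2, flow now 5.
Augment Depot→HubA→HubB→Port: bottleneck 2, flow now 7.
No augmenting path remains; maximum flow = 7.
Cut capacity 7 equals the max flow, so it is a minimum cut.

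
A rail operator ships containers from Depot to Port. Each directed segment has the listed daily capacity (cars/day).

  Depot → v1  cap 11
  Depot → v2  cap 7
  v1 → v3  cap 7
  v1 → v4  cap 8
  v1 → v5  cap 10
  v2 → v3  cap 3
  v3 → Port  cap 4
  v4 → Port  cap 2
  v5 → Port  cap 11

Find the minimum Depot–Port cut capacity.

14

Augment Depot→v1→v3→Port: bottleneck 4, flow now 4.
Augment Depot→v1→v4→Port: bottleneck 2, flow now 6.
Augment Depot→v1→v5→Port: bottleneck 5, flow now 11.
Augment Depot→v2→v3→v1→v5→Port: bottleneck 3, flow now 14. (uses reverse residual edge)
No augmenting path remains; maximum flow = 14.
By max-flow min-cut, the minimum cut capacity equals the max flow.
In the residual graph, reachable from Depot: {Depot, v2}.
Min-cut edges: Depot→v1 (11), v2→v3 (3); capacity 11 + 3 = 14.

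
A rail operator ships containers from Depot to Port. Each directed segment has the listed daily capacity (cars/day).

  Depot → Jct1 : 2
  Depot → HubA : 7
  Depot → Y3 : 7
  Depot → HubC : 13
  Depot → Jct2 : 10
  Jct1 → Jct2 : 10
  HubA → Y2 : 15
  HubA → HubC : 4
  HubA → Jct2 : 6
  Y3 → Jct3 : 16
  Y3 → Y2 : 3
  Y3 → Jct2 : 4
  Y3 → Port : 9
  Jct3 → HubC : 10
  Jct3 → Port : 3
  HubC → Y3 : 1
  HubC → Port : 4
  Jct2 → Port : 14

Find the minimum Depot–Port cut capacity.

Augment Depot→Y3→Port: bottleneck 7, flow now 7.
Augment Depot→HubC→Port: bottleneck 4, flow now 11.
Augment Depot→Jct2→Port: bottleneck 10, flow now 21.
Augment Depot→Jct1→Jct2→Port: bottleneck 2, flow now 23.
Augment Depot→HubA→Jct2→Port: bottleneck 2, flow now 25.
Augment Depot→HubC→Y3→Port: bottleneck 1, flow now 26.
No augmenting path remains; maximum flow = 26.
By max-flow min-cut, the minimum cut capacity equals the max flow.
In the residual graph, reachable from Depot: {Depot, Jct1, HubA, Y2, HubC, Jct2}.
Min-cut edges: Depot→Y3 (7), HubC→Y3 (1), HubC→Port (4), Jct2→Port (14); capacity 7 + 1 + 4 + 14 = 26.

26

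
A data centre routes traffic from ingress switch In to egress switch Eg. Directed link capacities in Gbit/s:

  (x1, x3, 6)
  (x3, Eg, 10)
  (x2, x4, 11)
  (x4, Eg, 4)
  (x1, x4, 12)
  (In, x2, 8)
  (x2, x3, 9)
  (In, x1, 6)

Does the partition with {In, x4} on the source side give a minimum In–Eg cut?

No — its capacity is 18, but the minimum cut has capacity 14.

Given cut capacity: 6 + 8 + 4 = 18.
Augment In→x1→x3→Eg: bottleneck 6, flow now 6.
Augment In→x2→x3→Eg: bottleneck 4, flow now 10.
Augment In→x2→x4→Eg: bottleneck 4, flow now 14.
No augmenting path remains; maximum flow = 14.
In the residual graph, reachable from In: {In}.
Min-cut edges: In→x1 (6), In→x2 (8); capacity 6 + 8 = 14.
Cut capacity 18 exceeds the max flow 14, so it is not minimum.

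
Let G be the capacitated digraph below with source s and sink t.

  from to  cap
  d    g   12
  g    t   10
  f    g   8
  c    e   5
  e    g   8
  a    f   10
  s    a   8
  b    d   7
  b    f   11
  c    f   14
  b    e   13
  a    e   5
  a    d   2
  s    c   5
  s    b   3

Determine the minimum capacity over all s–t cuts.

10

Augment s→a→d→g→t: bottleneck 2, flow now 2.
Augment s→a→e→g→t: bottleneck 5, flow now 7.
Augment s→a→f→g→t: bottleneck 1, flow now 8.
Augment s→b→d→g→t: bottleneck 2, flow now 10.
No augmenting path remains; maximum flow = 10.
By max-flow min-cut, the minimum cut capacity equals the max flow.
In the residual graph, reachable from s: {s, a, b, c, d, e, f, g}.
Min-cut edges: g→t (10); capacity 10 = 10.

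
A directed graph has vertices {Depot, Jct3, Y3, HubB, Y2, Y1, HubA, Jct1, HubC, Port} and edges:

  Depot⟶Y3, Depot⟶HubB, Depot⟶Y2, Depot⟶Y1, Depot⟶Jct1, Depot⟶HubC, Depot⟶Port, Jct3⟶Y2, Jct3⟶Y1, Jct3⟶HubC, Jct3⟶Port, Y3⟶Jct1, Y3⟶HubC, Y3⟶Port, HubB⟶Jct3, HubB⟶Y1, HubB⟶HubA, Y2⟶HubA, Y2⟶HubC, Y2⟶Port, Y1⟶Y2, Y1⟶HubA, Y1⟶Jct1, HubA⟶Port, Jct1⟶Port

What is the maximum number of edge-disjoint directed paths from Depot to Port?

Assign every edge capacity 1; by Menger, the answer equals the max flow.
Path Depot→Port (+1); total 1.
Path Depot→Y3→Port (+1); total 2.
Path Depot→Y2→Port (+1); total 3.
Path Depot→Jct1→Port (+1); total 4.
Path Depot→HubB→Jct3→Port (+1); total 5.
Path Depot→Y1→HubA→Port (+1); total 6.
No residual Depot→Port path; max flow = 6.
Certifying cut of size 6: {Depot→HubB, Depot→Jct1, Depot→Port, Depot→Y1, Depot→Y2, Depot→Y3}.

6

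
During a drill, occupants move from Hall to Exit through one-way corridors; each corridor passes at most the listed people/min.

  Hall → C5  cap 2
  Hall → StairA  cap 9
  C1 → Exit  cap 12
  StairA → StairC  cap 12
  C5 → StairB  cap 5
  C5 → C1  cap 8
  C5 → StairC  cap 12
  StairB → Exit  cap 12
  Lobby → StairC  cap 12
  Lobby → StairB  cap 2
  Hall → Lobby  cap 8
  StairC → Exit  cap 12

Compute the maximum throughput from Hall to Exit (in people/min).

16

Augment Hall→C5→StairB→Exit: bottleneck 2, flow now 2.
Augment Hall→StairA→StairC→Exit: bottleneck 9, flow now 11.
Augment Hall→Lobby→StairB→Exit: bottleneck 2, flow now 13.
Augment Hall→Lobby→StairC→Exit: bottleneck 3, flow now 16.
No augmenting path remains; maximum flow = 16.
In the residual graph, reachable from Hall: {Hall, StairA, Lobby, StairC}.
Min-cut edges: Hall→C5 (2), Lobby→StairB (2), StairC→Exit (12); capacity 2 + 2 + 12 = 16.
This cut is saturated, so no flow can exceed 16.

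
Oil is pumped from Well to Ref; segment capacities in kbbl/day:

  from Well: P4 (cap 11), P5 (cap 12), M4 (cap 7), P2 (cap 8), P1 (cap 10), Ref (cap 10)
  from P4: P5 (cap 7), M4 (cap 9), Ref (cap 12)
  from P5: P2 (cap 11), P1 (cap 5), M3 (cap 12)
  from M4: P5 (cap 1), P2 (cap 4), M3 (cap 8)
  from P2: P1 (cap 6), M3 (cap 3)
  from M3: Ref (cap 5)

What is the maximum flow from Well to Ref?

26

Augment Well→Ref: bottleneck 10, flow now 10.
Augment Well→P4→Ref: bottleneck 11, flow now 21.
Augment Well→P5→M3→Ref: bottleneck 5, flow now 26.
No augmenting path remains; maximum flow = 26.
In the residual graph, reachable from Well: {Well, P5, M4, P2, P1, M3}.
Min-cut edges: Well→P4 (11), Well→Ref (10), M3→Ref (5); capacity 11 + 10 + 5 = 26.
This cut is saturated, so no flow can exceed 26.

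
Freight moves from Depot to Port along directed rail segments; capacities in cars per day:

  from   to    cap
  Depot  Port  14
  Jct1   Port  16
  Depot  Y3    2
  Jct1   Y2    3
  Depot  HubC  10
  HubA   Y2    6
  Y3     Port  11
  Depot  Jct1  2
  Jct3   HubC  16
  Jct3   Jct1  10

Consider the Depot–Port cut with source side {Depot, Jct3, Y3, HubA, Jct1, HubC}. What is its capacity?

Edges leaving {Depot, Jct3, Y3, HubA, Jct1, HubC}: Depot→Port (14), Y3→Port (11), HubA→Y2 (6), Jct1→Y2 (3), Jct1→Port (16).
Cut capacity = 14 + 11 + 6 + 3 + 16 = 50.

50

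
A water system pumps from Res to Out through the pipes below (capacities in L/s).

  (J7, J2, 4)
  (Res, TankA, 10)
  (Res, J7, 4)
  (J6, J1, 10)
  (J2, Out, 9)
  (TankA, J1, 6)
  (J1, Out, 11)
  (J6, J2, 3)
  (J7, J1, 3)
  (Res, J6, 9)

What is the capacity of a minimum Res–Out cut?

18

Augment Res→TankA→J1→Out: bottleneck 6, flow now 6.
Augment Res→J6→J1→Out: bottleneck 5, flow now 11.
Augment Res→J6→J2→Out: bottleneck 3, flow now 14.
Augment Res→J7→J2→Out: bottleneck 4, flow now 18.
No augmenting path remains; maximum flow = 18.
By max-flow min-cut, the minimum cut capacity equals the max flow.
In the residual graph, reachable from Res: {Res, TankA, J6, J1}.
Min-cut edges: Res→J7 (4), J6→J2 (3), J1→Out (11); capacity 4 + 3 + 11 = 18.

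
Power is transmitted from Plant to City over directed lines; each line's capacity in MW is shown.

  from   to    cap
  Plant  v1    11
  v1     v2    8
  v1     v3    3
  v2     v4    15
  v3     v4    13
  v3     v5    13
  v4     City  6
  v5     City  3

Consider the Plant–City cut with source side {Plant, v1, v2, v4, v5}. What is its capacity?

12

Edges leaving {Plant, v1, v2, v4, v5}: v1→v3 (3), v4→City (6), v5→City (3).
Cut capacity = 3 + 6 + 3 = 12.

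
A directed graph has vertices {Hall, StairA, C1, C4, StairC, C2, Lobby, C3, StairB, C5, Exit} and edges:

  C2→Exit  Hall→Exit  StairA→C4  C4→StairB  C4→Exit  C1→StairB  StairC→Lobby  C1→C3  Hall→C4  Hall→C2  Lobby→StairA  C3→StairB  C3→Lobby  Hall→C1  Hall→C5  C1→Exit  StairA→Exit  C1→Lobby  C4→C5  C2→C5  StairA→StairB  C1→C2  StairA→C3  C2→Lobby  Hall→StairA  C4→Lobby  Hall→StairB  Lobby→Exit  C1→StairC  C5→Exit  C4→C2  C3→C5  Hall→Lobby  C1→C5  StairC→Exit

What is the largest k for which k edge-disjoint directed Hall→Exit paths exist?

7

Assign every edge capacity 1; by Menger, the answer equals the max flow.
Path Hall→Exit (+1); total 1.
Path Hall→StairA→Exit (+1); total 2.
Path Hall→C1→Exit (+1); total 3.
Path Hall→C4→Exit (+1); total 4.
Path Hall→C2→Exit (+1); total 5.
Path Hall→Lobby→Exit (+1); total 6.
Path Hall→C5→Exit (+1); total 7.
No residual Hall→Exit path; max flow = 7.
Certifying cut of size 7: {Hall→C1, Hall→C2, Hall→C4, Hall→C5, Hall→Exit, Hall→Lobby, Hall→StairA}.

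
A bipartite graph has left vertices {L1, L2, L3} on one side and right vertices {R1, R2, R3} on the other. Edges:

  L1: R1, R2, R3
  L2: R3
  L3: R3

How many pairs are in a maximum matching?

2

Unit-capacity flow: source→left, listed edges, right→sink; max matching = max flow.
Augmenting path L1→R1 (+1); matched 1.
Augmenting path L2→R3 (+1); matched 2.
No augmenting path remains; maximum matching = 2.
König certificate: {L1, R3} is a vertex cover of size 2 (every listed pair touches it), so no matching can be larger.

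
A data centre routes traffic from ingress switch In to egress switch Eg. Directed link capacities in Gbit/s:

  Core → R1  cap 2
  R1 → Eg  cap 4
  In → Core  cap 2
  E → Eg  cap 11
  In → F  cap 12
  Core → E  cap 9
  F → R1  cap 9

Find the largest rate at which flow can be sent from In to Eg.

Augment In→F→R1→Eg: bottleneck 4, flow now 4.
Augment In→Core→E→Eg: bottleneck 2, flow now 6.
No augmenting path remains; maximum flow = 6.
In the residual graph, reachable from In: {In, F, R1}.
Min-cut edges: In→Core (2), R1→Eg (4); capacity 2 + 4 = 6.
This cut is saturated, so no flow can exceed 6.

6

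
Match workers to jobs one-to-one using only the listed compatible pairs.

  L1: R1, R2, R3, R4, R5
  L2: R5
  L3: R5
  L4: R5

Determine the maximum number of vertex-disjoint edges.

Unit-capacity flow: source→left, listed edges, right→sink; max matching = max flow.
Augmenting path L1→R1 (+1); matched 1.
Augmenting path L2→R5 (+1); matched 2.
No augmenting path remains; maximum matching = 2.
König certificate: {L1, R5} is a vertex cover of size 2 (every listed pair touches it), so no matching can be larger.

2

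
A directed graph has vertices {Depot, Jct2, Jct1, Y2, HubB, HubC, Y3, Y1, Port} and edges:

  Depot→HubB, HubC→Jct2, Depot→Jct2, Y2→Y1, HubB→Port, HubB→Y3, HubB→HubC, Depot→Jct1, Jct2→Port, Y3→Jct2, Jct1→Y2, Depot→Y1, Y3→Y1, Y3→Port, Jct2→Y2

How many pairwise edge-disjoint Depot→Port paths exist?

Assign every edge capacity 1; by Menger, the answer equals the max flow.
Path Depot→Jct2→Port (+1); total 1.
Path Depot→HubB→Port (+1); total 2.
No residual Depot→Port path; max flow = 2.
Certifying cut of size 2: {Depot→HubB, Depot→Jct2}.

2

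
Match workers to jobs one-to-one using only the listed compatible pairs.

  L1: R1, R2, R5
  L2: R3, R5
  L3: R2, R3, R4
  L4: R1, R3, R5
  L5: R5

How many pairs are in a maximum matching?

5

Unit-capacity flow: source→left, listed edges, right→sink; max matching = max flow.
Augmenting path L1→R1 (+1); matched 1.
Augmenting path L2→R3 (+1); matched 2.
Augmenting path L3→R2 (+1); matched 3.
Augmenting path L4→R5 (+1); matched 4.
Augmenting path L5→R5→L4→R1→L1→R2→L3→R4 (+1); matched 5.
No augmenting path remains; maximum matching = 5.
König certificate: {L1, L2, L3, L4, L5} is a vertex cover of size 5 (every listed pair touches it), so no matching can be larger.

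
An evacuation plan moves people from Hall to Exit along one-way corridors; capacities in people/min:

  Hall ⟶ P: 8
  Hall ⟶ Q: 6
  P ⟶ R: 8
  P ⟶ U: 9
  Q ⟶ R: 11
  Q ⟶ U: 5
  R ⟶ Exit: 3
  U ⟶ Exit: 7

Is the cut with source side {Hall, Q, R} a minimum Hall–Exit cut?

Given cut capacity: 8 + 5 + 3 = 16.
Augment Hall→P→R→Exit: bottleneck 3, flow now 3.
Augment Hall→P→U→Exit: bottleneck 5, flow now 8.
Augment Hall→Q→U→Exit: bottleneck 2, flow now 10.
No augmenting path remains; maximum flow = 10.
In the residual graph, reachable from Hall: {Hall, P, Q, R, U}.
Min-cut edges: R→Exit (3), U→Exit (7); capacity 3 + 7 = 10.
Cut capacity 16 exceeds the max flow 10, so it is not minimum.

No — its capacity is 16, but the minimum cut has capacity 10.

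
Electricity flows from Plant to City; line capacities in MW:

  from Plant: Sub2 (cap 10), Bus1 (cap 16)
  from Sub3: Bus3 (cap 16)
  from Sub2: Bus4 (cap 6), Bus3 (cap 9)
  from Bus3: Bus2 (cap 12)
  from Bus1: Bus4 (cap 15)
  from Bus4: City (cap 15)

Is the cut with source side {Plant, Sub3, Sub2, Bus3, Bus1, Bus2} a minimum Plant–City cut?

No — its capacity is 21, but the minimum cut has capacity 15.

Given cut capacity: 6 + 15 = 21.
Augment Plant→Sub2→Bus4→City: bottleneck 6, flow now 6.
Augment Plant→Bus1→Bus4→City: bottleneck 9, flow now 15.
No augmenting path remains; maximum flow = 15.
In the residual graph, reachable from Plant: {Plant, Sub2, Bus3, Bus1, Bus4, Bus2}.
Min-cut edges: Bus4→City (15); capacity 15 = 15.
Cut capacity 21 exceeds the max flow 15, so it is not minimum.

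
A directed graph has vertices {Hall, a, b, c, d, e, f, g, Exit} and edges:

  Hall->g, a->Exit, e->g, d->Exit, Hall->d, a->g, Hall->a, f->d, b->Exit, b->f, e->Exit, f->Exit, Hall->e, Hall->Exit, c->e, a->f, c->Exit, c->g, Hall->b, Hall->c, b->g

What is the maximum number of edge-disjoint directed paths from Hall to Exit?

Assign every edge capacity 1; by Menger, the answer equals the max flow.
Path Hall→Exit (+1); total 1.
Path Hall→a→Exit (+1); total 2.
Path Hall→b→Exit (+1); total 3.
Path Hall→c→Exit (+1); total 4.
Path Hall→d→Exit (+1); total 5.
Path Hall→e→Exit (+1); total 6.
No residual Hall→Exit path; max flow = 6.
Certifying cut of size 6: {Hall→Exit, Hall→a, Hall→b, Hall→c, Hall→d, Hall→e}.

6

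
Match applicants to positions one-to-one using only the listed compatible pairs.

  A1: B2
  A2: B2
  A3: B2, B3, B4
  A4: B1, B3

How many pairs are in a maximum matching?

3

Unit-capacity flow: source→left, listed edges, right→sink; max matching = max flow.
Augmenting path A1→B2 (+1); matched 1.
Augmenting path A3→B3 (+1); matched 2.
Augmenting path A4→B1 (+1); matched 3.
No augmenting path remains; maximum matching = 3.
König certificate: {A3, A4, B2} is a vertex cover of size 3 (every listed pair touches it), so no matching can be larger.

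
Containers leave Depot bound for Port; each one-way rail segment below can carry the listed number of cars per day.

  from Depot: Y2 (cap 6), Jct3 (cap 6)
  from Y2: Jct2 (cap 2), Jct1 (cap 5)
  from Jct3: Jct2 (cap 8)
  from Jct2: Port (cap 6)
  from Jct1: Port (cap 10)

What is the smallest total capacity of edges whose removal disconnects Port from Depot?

11

Augment Depot→Y2→Jct2→Port: bottleneck 2, flow now 2.
Augment Depot→Y2→Jct1→Port: bottleneck 4, flow now 6.
Augment Depot→Jct3→Jct2→Port: bottleneck 4, flow now 10.
Augment Depot→Jct3→Jct2→Y2→Jct1→Port: bottleneck 1, flow now 11. (uses reverse residual edge)
No augmenting path remains; maximum flow = 11.
By max-flow min-cut, the minimum cut capacity equals the max flow.
In the residual graph, reachable from Depot: {Depot, Y2, Jct3, Jct2}.
Min-cut edges: Y2→Jct1 (5), Jct2→Port (6); capacity 5 + 6 = 11.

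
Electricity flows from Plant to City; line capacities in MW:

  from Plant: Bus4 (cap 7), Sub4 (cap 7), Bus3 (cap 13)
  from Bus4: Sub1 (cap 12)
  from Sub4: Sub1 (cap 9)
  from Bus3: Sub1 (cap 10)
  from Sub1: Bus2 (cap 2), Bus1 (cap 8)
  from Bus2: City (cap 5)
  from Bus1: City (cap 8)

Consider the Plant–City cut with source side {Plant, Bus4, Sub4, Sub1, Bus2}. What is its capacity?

Edges leaving {Plant, Bus4, Sub4, Sub1, Bus2}: Plant→Bus3 (13), Sub1→Bus1 (8), Bus2→City (5).
Cut capacity = 13 + 8 + 5 = 26.

26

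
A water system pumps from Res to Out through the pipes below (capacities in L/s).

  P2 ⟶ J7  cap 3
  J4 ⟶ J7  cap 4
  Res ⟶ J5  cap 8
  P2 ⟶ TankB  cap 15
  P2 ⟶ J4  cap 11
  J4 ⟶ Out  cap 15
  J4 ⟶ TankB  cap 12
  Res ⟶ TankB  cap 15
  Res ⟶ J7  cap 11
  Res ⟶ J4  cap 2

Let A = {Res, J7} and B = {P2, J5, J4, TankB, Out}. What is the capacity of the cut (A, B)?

Edges leaving {Res, J7}: Res→J5 (8), Res→J4 (2), Res→TankB (15).
Cut capacity = 8 + 2 + 15 = 25.

25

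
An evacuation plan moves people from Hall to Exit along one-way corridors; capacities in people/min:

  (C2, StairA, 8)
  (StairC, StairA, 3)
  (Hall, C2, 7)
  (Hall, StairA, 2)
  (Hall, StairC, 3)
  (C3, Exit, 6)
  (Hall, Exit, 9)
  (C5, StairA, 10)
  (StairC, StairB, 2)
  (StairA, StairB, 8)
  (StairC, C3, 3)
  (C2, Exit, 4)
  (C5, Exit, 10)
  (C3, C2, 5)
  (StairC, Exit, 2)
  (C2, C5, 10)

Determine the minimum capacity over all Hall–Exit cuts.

19

Augment Hall→Exit: bottleneck 9, flow now 9.
Augment Hall→C2→Exit: bottleneck 4, flow now 13.
Augment Hall→StairC→Exit: bottleneck 2, flow now 15.
Augment Hall→C2→C5→Exit: bottleneck 3, flow now 18.
Augment Hall→StairC→C3→Exit: bottleneck 1, flow now 19.
No augmenting path remains; maximum flow = 19.
By max-flow min-cut, the minimum cut capacity equals the max flow.
In the residual graph, reachable from Hall: {Hall, StairA, StairB}.
Min-cut edges: Hall→C2 (7), Hall→StairC (3), Hall→Exit (9); capacity 7 + 3 + 9 = 19.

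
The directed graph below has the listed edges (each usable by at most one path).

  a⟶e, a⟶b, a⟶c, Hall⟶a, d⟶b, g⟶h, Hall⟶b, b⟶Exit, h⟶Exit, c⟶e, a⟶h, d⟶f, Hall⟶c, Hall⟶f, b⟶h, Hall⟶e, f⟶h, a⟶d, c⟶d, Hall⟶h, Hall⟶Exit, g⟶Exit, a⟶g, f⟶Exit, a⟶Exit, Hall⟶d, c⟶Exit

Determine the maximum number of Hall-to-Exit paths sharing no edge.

6

Assign every edge capacity 1; by Menger, the answer equals the max flow.
Path Hall→Exit (+1); total 1.
Path Hall→a→Exit (+1); total 2.
Path Hall→b→Exit (+1); total 3.
Path Hall→c→Exit (+1); total 4.
Path Hall→f→Exit (+1); total 5.
Path Hall→h→Exit (+1); total 6.
No residual Hall→Exit path; max flow = 6.
Certifying cut of size 6: {Hall→Exit, Hall→a, Hall→c, b→Exit, f→Exit, h→Exit}.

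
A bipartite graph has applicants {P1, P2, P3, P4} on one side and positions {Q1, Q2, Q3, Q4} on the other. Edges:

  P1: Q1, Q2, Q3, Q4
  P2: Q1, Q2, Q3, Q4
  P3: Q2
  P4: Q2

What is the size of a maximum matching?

Unit-capacity flow: source→left, listed edges, right→sink; max matching = max flow.
Augmenting path P1→Q1 (+1); matched 1.
Augmenting path P2→Q2 (+1); matched 2.
Augmenting path P3→Q2→P2→Q3 (+1); matched 3.
No augmenting path remains; maximum matching = 3.
König certificate: {P1, P2, Q2} is a vertex cover of size 3 (every listed pair touches it), so no matching can be larger.

3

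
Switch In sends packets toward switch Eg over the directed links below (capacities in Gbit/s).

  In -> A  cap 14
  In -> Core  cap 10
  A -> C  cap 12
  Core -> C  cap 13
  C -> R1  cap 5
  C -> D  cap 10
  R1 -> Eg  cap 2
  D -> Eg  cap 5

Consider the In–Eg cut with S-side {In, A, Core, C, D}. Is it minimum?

No — its capacity is 10, but the minimum cut has capacity 7.

Given cut capacity: 5 + 5 = 10.
Augment In→A→C→R1→Eg: bottleneck 2, flow now 2.
Augment In→A→C→D→Eg: bottleneck 5, flow now 7.
No augmenting path remains; maximum flow = 7.
In the residual graph, reachable from In: {In, A, Core, C, R1, D}.
Min-cut edges: R1→Eg (2), D→Eg (5); capacity 2 + 5 = 7.
Cut capacity 10 exceeds the max flow 7, so it is not minimum.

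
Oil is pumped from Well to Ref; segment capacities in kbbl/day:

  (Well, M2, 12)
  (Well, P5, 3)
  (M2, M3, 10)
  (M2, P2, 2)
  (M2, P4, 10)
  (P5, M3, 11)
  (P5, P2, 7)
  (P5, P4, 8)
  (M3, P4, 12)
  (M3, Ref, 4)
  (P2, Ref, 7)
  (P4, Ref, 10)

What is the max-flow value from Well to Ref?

Augment Well→M2→M3→Ref: bottleneck 4, flow now 4.
Augment Well→M2→P2→Ref: bottleneck 2, flow now 6.
Augment Well→M2→P4→Ref: bottleneck 6, flow now 12.
Augment Well→P5→P2→Ref: bottleneck 3, flow now 15.
No augmenting path remains; maximum flow = 15.
In the residual graph, reachable from Well: {Well}.
Min-cut edges: Well→M2 (12), Well→P5 (3); capacity 12 + 3 = 15.
This cut is saturated, so no flow can exceed 15.

15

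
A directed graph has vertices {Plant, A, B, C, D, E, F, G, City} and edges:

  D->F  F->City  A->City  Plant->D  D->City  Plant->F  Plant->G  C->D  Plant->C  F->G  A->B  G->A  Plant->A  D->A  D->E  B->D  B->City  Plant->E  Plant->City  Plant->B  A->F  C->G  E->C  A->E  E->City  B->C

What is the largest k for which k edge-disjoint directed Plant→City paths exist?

6

Assign every edge capacity 1; by Menger, the answer equals the max flow.
Path Plant→City (+1); total 1.
Path Plant→A→City (+1); total 2.
Path Plant→B→City (+1); total 3.
Path Plant→D→City (+1); total 4.
Path Plant→E→City (+1); total 5.
Path Plant→F→City (+1); total 6.
No residual Plant→City path; max flow = 6.
Certifying cut of size 6: {A→City, B→City, D→City, E→City, F→City, Plant→City}.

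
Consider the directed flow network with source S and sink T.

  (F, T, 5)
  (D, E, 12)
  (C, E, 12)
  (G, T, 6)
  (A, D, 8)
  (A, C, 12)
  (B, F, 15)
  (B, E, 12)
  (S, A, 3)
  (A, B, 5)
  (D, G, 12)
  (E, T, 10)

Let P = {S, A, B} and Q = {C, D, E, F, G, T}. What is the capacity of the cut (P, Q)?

47

Edges leaving {S, A, B}: A→C (12), A→D (8), B→E (12), B→F (15).
Cut capacity = 12 + 8 + 12 + 15 = 47.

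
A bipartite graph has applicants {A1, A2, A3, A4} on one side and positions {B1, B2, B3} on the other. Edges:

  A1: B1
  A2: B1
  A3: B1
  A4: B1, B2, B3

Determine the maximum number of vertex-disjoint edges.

2

Unit-capacity flow: source→left, listed edges, right→sink; max matching = max flow.
Augmenting path A1→B1 (+1); matched 1.
Augmenting path A4→B2 (+1); matched 2.
No augmenting path remains; maximum matching = 2.
König certificate: {A4, B1} is a vertex cover of size 2 (every listed pair touches it), so no matching can be larger.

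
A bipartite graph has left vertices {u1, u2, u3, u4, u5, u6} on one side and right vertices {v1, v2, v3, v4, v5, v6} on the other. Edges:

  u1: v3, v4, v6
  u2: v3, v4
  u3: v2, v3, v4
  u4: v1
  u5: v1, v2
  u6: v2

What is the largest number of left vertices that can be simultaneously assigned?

5

Unit-capacity flow: source→left, listed edges, right→sink; max matching = max flow.
Augmenting path u1→v3 (+1); matched 1.
Augmenting path u2→v4 (+1); matched 2.
Augmenting path u3→v2 (+1); matched 3.
Augmenting path u4→v1 (+1); matched 4.
Augmenting path u5→v2→u3→v3→u1→v6 (+1); matched 5.
No augmenting path remains; maximum matching = 5.
König certificate: {u1, u2, u3, v1, v2} is a vertex cover of size 5 (every listed pair touches it), so no matching can be larger.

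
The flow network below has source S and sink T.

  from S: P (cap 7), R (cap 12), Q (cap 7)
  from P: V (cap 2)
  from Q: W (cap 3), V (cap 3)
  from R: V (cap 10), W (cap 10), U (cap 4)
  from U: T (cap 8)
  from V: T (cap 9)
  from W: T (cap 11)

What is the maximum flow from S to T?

Augment S→P→V→T: bottleneck 2, flow now 2.
Augment S→Q→V→T: bottleneck 3, flow now 5.
Augment S→Q→W→T: bottleneck 3, flow now 8.
Augment S→R→U→T: bottleneck 4, flow now 12.
Augment S→R→V→T: bottleneck 4, flow now 16.
Augment S→R→W→T: bottleneck 4, flow now 20.
No augmenting path remains; maximum flow = 20.
In the residual graph, reachable from S: {S, P, Q}.
Min-cut edges: S→R (12), P→V (2), Q→V (3), Q→W (3); capacity 12 + 2 + 3 + 3 = 20.
This cut is saturated, so no flow can exceed 20.

20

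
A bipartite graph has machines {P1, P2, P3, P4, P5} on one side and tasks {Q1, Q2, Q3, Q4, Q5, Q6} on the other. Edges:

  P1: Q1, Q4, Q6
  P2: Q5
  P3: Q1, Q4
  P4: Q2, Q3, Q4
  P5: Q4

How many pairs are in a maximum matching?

5

Unit-capacity flow: source→left, listed edges, right→sink; max matching = max flow.
Augmenting path P1→Q1 (+1); matched 1.
Augmenting path P2→Q5 (+1); matched 2.
Augmenting path P3→Q4 (+1); matched 3.
Augmenting path P4→Q2 (+1); matched 4.
Augmenting path P5→Q4→P3→Q1→P1→Q6 (+1); matched 5.
No augmenting path remains; maximum matching = 5.
König certificate: {P1, P2, P3, P4, P5} is a vertex cover of size 5 (every listed pair touches it), so no matching can be larger.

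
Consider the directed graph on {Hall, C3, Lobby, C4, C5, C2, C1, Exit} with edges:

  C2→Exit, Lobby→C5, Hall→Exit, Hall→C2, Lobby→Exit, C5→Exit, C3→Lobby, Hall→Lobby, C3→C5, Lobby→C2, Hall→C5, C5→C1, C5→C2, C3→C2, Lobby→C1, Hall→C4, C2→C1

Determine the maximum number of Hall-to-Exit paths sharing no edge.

4

Assign every edge capacity 1; by Menger, the answer equals the max flow.
Path Hall→Exit (+1); total 1.
Path Hall→Lobby→Exit (+1); total 2.
Path Hall→C5→Exit (+1); total 3.
Path Hall→C2→Exit (+1); total 4.
No residual Hall→Exit path; max flow = 4.
Certifying cut of size 4: {Hall→C2, Hall→C5, Hall→Exit, Hall→Lobby}.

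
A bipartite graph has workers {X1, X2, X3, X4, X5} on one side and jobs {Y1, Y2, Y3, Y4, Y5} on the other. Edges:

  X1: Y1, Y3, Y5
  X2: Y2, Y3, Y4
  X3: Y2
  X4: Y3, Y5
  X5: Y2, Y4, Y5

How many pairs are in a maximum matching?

5

Unit-capacity flow: source→left, listed edges, right→sink; max matching = max flow.
Augmenting path X1→Y1 (+1); matched 1.
Augmenting path X2→Y2 (+1); matched 2.
Augmenting path X4→Y3 (+1); matched 3.
Augmenting path X5→Y4 (+1); matched 4.
Augmenting path X3→Y2→X2→Y3→X4→Y5 (+1); matched 5.
No augmenting path remains; maximum matching = 5.
König certificate: {X1, X2, X3, X4, X5} is a vertex cover of size 5 (every listed pair touches it), so no matching can be larger.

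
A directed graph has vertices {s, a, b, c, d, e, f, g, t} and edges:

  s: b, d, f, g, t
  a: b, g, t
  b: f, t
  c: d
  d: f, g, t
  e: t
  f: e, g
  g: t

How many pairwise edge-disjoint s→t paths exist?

5

Assign every edge capacity 1; by Menger, the answer equals the max flow.
Path s→t (+1); total 1.
Path s→b→t (+1); total 2.
Path s→d→t (+1); total 3.
Path s→g→t (+1); total 4.
Path s→f→e→t (+1); total 5.
No residual s→t path; max flow = 5.
Certifying cut of size 5: {s→b, s→d, s→f, s→g, s→t}.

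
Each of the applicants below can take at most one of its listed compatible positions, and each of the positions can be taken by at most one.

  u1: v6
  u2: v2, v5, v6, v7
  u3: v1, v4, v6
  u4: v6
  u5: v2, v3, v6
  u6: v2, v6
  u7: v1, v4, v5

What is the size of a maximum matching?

Unit-capacity flow: source→left, listed edges, right→sink; max matching = max flow.
Augmenting path u1→v6 (+1); matched 1.
Augmenting path u2→v2 (+1); matched 2.
Augmenting path u3→v1 (+1); matched 3.
Augmenting path u5→v3 (+1); matched 4.
Augmenting path u7→v4 (+1); matched 5.
Augmenting path u6→v2→u2→v5 (+1); matched 6.
No augmenting path remains; maximum matching = 6.
König certificate: {u2, u3, u5, u6, u7, v6} is a vertex cover of size 6 (every listed pair touches it), so no matching can be larger.

6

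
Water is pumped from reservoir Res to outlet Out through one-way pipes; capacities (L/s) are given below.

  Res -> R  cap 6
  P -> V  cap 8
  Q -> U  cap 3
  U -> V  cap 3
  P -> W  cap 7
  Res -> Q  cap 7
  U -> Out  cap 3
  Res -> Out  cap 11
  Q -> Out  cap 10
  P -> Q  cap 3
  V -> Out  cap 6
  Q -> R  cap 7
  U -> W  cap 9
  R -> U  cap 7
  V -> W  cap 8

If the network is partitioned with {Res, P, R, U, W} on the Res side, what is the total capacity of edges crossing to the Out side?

Edges leaving {Res, P, R, U, W}: Res→Q (7), Res→Out (11), P→Q (3), P→V (8), U→V (3), U→Out (3).
Cut capacity = 7 + 11 + 3 + 8 + 3 + 3 = 35.

35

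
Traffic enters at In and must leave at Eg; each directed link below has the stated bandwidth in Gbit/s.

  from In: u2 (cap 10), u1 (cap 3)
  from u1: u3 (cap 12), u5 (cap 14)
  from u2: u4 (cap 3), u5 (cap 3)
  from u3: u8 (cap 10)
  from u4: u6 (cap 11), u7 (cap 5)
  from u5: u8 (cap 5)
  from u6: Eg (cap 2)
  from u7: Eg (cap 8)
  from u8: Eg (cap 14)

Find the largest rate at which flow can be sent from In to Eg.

Augment In→u1→u3→u8→Eg: bottleneck 3, flow now 3.
Augment In→u2→u4→u6→Eg: bottleneck 2, flow now 5.
Augment In→u2→u4→u7→Eg: bottleneck 1, flow now 6.
Augment In→u2→u5→u8→Eg: bottleneck 3, flow now 9.
No augmenting path remains; maximum flow = 9.
In the residual graph, reachable from In: {In, u2}.
Min-cut edges: In→u1 (3), u2→u4 (3), u2→u5 (3); capacity 3 + 3 + 3 = 9.
This cut is saturated, so no flow can exceed 9.

9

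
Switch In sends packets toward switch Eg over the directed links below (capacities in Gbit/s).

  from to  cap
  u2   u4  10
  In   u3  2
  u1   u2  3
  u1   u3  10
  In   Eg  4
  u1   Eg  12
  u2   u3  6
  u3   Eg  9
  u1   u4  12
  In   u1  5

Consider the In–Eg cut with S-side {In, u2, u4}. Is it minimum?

No — its capacity is 17, but the minimum cut has capacity 11.

Given cut capacity: 5 + 2 + 4 + 6 = 17.
Augment In→Eg: bottleneck 4, flow now 4.
Augment In→u1→Eg: bottleneck 5, flow now 9.
Augment In→u3→Eg: bottleneck 2, flow now 11.
No augmenting path remains; maximum flow = 11.
In the residual graph, reachable from In: {In}.
Min-cut edges: In→u1 (5), In→u3 (2), In→Eg (4); capacity 5 + 2 + 4 = 11.
Cut capacity 17 exceeds the max flow 11, so it is not minimum.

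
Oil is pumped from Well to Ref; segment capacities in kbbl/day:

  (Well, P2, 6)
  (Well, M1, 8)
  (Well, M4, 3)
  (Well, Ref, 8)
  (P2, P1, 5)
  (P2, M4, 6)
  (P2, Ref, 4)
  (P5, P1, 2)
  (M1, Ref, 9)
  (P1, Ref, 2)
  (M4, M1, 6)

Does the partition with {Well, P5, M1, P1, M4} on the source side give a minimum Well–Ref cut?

Given cut capacity: 6 + 8 + 9 + 2 = 25.
Augment Well→Ref: bottleneck 8, flow now 8.
Augment Well→P2→Ref: bottleneck 4, flow now 12.
Augment Well→M1→Ref: bottleneck 8, flow now 20.
Augment Well→P2→P1→Ref: bottleneck 2, flow now 22.
Augment Well→M4→M1→Ref: bottleneck 1, flow now 23.
No augmenting path remains; maximum flow = 23.
In the residual graph, reachable from Well: {Well, M1, M4}.
Min-cut edges: Well→P2 (6), Well→Ref (8), M1→Ref (9); capacity 6 + 8 + 9 = 23.
Cut capacity 25 exceeds the max flow 23, so it is not minimum.

No — its capacity is 25, but the minimum cut has capacity 23.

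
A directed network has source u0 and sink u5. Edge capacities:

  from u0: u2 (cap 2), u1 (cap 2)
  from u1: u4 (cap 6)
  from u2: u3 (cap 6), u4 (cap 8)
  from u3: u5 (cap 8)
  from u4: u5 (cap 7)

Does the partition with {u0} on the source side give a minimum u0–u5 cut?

Yes — it is a minimum cut (capacity 4).

Given cut capacity: 2 + 2 = 4.
Augment u0→u1→u4→u5: bottleneck 2, flow now 2.
Augment u0→u2→u3→u5: bottleneck 2, flow now 4.
No augmenting path remains; maximum flow = 4.
Cut capacity 4 equals the max flow, so it is a minimum cut.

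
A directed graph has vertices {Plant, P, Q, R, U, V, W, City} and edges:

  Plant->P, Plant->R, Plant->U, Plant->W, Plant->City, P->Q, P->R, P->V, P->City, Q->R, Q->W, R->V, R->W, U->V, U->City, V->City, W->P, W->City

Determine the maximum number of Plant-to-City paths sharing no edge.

Assign every edge capacity 1; by Menger, the answer equals the max flow.
Path Plant→City (+1); total 1.
Path Plant→P→City (+1); total 2.
Path Plant→U→City (+1); total 3.
Path Plant→W→City (+1); total 4.
Path Plant→R→V→City (+1); total 5.
No residual Plant→City path; max flow = 5.
Certifying cut of size 5: {Plant→City, Plant→P, Plant→R, Plant→U, Plant→W}.

5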